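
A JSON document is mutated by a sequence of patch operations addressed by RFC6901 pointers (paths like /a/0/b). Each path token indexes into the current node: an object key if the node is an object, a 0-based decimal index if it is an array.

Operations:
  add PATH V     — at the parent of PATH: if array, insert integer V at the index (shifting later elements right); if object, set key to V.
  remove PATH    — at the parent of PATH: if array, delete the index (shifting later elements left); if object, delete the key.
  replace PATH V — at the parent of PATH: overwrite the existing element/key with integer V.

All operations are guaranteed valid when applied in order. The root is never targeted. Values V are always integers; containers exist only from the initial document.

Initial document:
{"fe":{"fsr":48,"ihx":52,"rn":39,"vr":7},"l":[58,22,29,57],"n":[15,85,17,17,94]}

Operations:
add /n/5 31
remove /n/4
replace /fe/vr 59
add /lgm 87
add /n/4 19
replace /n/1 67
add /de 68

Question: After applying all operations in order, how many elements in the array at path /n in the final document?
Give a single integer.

Answer: 6

Derivation:
After op 1 (add /n/5 31): {"fe":{"fsr":48,"ihx":52,"rn":39,"vr":7},"l":[58,22,29,57],"n":[15,85,17,17,94,31]}
After op 2 (remove /n/4): {"fe":{"fsr":48,"ihx":52,"rn":39,"vr":7},"l":[58,22,29,57],"n":[15,85,17,17,31]}
After op 3 (replace /fe/vr 59): {"fe":{"fsr":48,"ihx":52,"rn":39,"vr":59},"l":[58,22,29,57],"n":[15,85,17,17,31]}
After op 4 (add /lgm 87): {"fe":{"fsr":48,"ihx":52,"rn":39,"vr":59},"l":[58,22,29,57],"lgm":87,"n":[15,85,17,17,31]}
After op 5 (add /n/4 19): {"fe":{"fsr":48,"ihx":52,"rn":39,"vr":59},"l":[58,22,29,57],"lgm":87,"n":[15,85,17,17,19,31]}
After op 6 (replace /n/1 67): {"fe":{"fsr":48,"ihx":52,"rn":39,"vr":59},"l":[58,22,29,57],"lgm":87,"n":[15,67,17,17,19,31]}
After op 7 (add /de 68): {"de":68,"fe":{"fsr":48,"ihx":52,"rn":39,"vr":59},"l":[58,22,29,57],"lgm":87,"n":[15,67,17,17,19,31]}
Size at path /n: 6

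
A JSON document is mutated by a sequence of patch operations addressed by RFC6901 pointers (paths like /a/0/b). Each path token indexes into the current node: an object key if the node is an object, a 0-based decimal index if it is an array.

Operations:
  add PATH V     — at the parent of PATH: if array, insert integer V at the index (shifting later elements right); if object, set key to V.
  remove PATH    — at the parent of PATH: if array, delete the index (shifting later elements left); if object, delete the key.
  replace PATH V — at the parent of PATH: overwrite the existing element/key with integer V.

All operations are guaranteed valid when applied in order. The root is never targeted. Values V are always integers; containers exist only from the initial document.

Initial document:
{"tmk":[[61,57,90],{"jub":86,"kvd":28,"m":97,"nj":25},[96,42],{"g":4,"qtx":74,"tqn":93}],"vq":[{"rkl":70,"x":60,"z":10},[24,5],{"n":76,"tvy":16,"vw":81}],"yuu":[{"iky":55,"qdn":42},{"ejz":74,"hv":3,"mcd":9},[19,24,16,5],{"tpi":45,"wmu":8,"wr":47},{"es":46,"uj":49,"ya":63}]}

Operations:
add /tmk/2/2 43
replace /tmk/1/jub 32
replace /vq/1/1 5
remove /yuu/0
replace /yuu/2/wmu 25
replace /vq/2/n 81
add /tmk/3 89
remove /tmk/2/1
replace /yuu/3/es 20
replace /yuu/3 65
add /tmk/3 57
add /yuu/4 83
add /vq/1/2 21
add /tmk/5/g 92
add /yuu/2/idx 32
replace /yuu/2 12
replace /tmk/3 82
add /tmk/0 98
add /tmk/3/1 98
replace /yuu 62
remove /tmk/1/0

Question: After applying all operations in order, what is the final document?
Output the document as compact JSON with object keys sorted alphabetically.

Answer: {"tmk":[98,[57,90],{"jub":32,"kvd":28,"m":97,"nj":25},[96,98,43],82,89,{"g":92,"qtx":74,"tqn":93}],"vq":[{"rkl":70,"x":60,"z":10},[24,5,21],{"n":81,"tvy":16,"vw":81}],"yuu":62}

Derivation:
After op 1 (add /tmk/2/2 43): {"tmk":[[61,57,90],{"jub":86,"kvd":28,"m":97,"nj":25},[96,42,43],{"g":4,"qtx":74,"tqn":93}],"vq":[{"rkl":70,"x":60,"z":10},[24,5],{"n":76,"tvy":16,"vw":81}],"yuu":[{"iky":55,"qdn":42},{"ejz":74,"hv":3,"mcd":9},[19,24,16,5],{"tpi":45,"wmu":8,"wr":47},{"es":46,"uj":49,"ya":63}]}
After op 2 (replace /tmk/1/jub 32): {"tmk":[[61,57,90],{"jub":32,"kvd":28,"m":97,"nj":25},[96,42,43],{"g":4,"qtx":74,"tqn":93}],"vq":[{"rkl":70,"x":60,"z":10},[24,5],{"n":76,"tvy":16,"vw":81}],"yuu":[{"iky":55,"qdn":42},{"ejz":74,"hv":3,"mcd":9},[19,24,16,5],{"tpi":45,"wmu":8,"wr":47},{"es":46,"uj":49,"ya":63}]}
After op 3 (replace /vq/1/1 5): {"tmk":[[61,57,90],{"jub":32,"kvd":28,"m":97,"nj":25},[96,42,43],{"g":4,"qtx":74,"tqn":93}],"vq":[{"rkl":70,"x":60,"z":10},[24,5],{"n":76,"tvy":16,"vw":81}],"yuu":[{"iky":55,"qdn":42},{"ejz":74,"hv":3,"mcd":9},[19,24,16,5],{"tpi":45,"wmu":8,"wr":47},{"es":46,"uj":49,"ya":63}]}
After op 4 (remove /yuu/0): {"tmk":[[61,57,90],{"jub":32,"kvd":28,"m":97,"nj":25},[96,42,43],{"g":4,"qtx":74,"tqn":93}],"vq":[{"rkl":70,"x":60,"z":10},[24,5],{"n":76,"tvy":16,"vw":81}],"yuu":[{"ejz":74,"hv":3,"mcd":9},[19,24,16,5],{"tpi":45,"wmu":8,"wr":47},{"es":46,"uj":49,"ya":63}]}
After op 5 (replace /yuu/2/wmu 25): {"tmk":[[61,57,90],{"jub":32,"kvd":28,"m":97,"nj":25},[96,42,43],{"g":4,"qtx":74,"tqn":93}],"vq":[{"rkl":70,"x":60,"z":10},[24,5],{"n":76,"tvy":16,"vw":81}],"yuu":[{"ejz":74,"hv":3,"mcd":9},[19,24,16,5],{"tpi":45,"wmu":25,"wr":47},{"es":46,"uj":49,"ya":63}]}
After op 6 (replace /vq/2/n 81): {"tmk":[[61,57,90],{"jub":32,"kvd":28,"m":97,"nj":25},[96,42,43],{"g":4,"qtx":74,"tqn":93}],"vq":[{"rkl":70,"x":60,"z":10},[24,5],{"n":81,"tvy":16,"vw":81}],"yuu":[{"ejz":74,"hv":3,"mcd":9},[19,24,16,5],{"tpi":45,"wmu":25,"wr":47},{"es":46,"uj":49,"ya":63}]}
After op 7 (add /tmk/3 89): {"tmk":[[61,57,90],{"jub":32,"kvd":28,"m":97,"nj":25},[96,42,43],89,{"g":4,"qtx":74,"tqn":93}],"vq":[{"rkl":70,"x":60,"z":10},[24,5],{"n":81,"tvy":16,"vw":81}],"yuu":[{"ejz":74,"hv":3,"mcd":9},[19,24,16,5],{"tpi":45,"wmu":25,"wr":47},{"es":46,"uj":49,"ya":63}]}
After op 8 (remove /tmk/2/1): {"tmk":[[61,57,90],{"jub":32,"kvd":28,"m":97,"nj":25},[96,43],89,{"g":4,"qtx":74,"tqn":93}],"vq":[{"rkl":70,"x":60,"z":10},[24,5],{"n":81,"tvy":16,"vw":81}],"yuu":[{"ejz":74,"hv":3,"mcd":9},[19,24,16,5],{"tpi":45,"wmu":25,"wr":47},{"es":46,"uj":49,"ya":63}]}
After op 9 (replace /yuu/3/es 20): {"tmk":[[61,57,90],{"jub":32,"kvd":28,"m":97,"nj":25},[96,43],89,{"g":4,"qtx":74,"tqn":93}],"vq":[{"rkl":70,"x":60,"z":10},[24,5],{"n":81,"tvy":16,"vw":81}],"yuu":[{"ejz":74,"hv":3,"mcd":9},[19,24,16,5],{"tpi":45,"wmu":25,"wr":47},{"es":20,"uj":49,"ya":63}]}
After op 10 (replace /yuu/3 65): {"tmk":[[61,57,90],{"jub":32,"kvd":28,"m":97,"nj":25},[96,43],89,{"g":4,"qtx":74,"tqn":93}],"vq":[{"rkl":70,"x":60,"z":10},[24,5],{"n":81,"tvy":16,"vw":81}],"yuu":[{"ejz":74,"hv":3,"mcd":9},[19,24,16,5],{"tpi":45,"wmu":25,"wr":47},65]}
After op 11 (add /tmk/3 57): {"tmk":[[61,57,90],{"jub":32,"kvd":28,"m":97,"nj":25},[96,43],57,89,{"g":4,"qtx":74,"tqn":93}],"vq":[{"rkl":70,"x":60,"z":10},[24,5],{"n":81,"tvy":16,"vw":81}],"yuu":[{"ejz":74,"hv":3,"mcd":9},[19,24,16,5],{"tpi":45,"wmu":25,"wr":47},65]}
After op 12 (add /yuu/4 83): {"tmk":[[61,57,90],{"jub":32,"kvd":28,"m":97,"nj":25},[96,43],57,89,{"g":4,"qtx":74,"tqn":93}],"vq":[{"rkl":70,"x":60,"z":10},[24,5],{"n":81,"tvy":16,"vw":81}],"yuu":[{"ejz":74,"hv":3,"mcd":9},[19,24,16,5],{"tpi":45,"wmu":25,"wr":47},65,83]}
After op 13 (add /vq/1/2 21): {"tmk":[[61,57,90],{"jub":32,"kvd":28,"m":97,"nj":25},[96,43],57,89,{"g":4,"qtx":74,"tqn":93}],"vq":[{"rkl":70,"x":60,"z":10},[24,5,21],{"n":81,"tvy":16,"vw":81}],"yuu":[{"ejz":74,"hv":3,"mcd":9},[19,24,16,5],{"tpi":45,"wmu":25,"wr":47},65,83]}
After op 14 (add /tmk/5/g 92): {"tmk":[[61,57,90],{"jub":32,"kvd":28,"m":97,"nj":25},[96,43],57,89,{"g":92,"qtx":74,"tqn":93}],"vq":[{"rkl":70,"x":60,"z":10},[24,5,21],{"n":81,"tvy":16,"vw":81}],"yuu":[{"ejz":74,"hv":3,"mcd":9},[19,24,16,5],{"tpi":45,"wmu":25,"wr":47},65,83]}
After op 15 (add /yuu/2/idx 32): {"tmk":[[61,57,90],{"jub":32,"kvd":28,"m":97,"nj":25},[96,43],57,89,{"g":92,"qtx":74,"tqn":93}],"vq":[{"rkl":70,"x":60,"z":10},[24,5,21],{"n":81,"tvy":16,"vw":81}],"yuu":[{"ejz":74,"hv":3,"mcd":9},[19,24,16,5],{"idx":32,"tpi":45,"wmu":25,"wr":47},65,83]}
After op 16 (replace /yuu/2 12): {"tmk":[[61,57,90],{"jub":32,"kvd":28,"m":97,"nj":25},[96,43],57,89,{"g":92,"qtx":74,"tqn":93}],"vq":[{"rkl":70,"x":60,"z":10},[24,5,21],{"n":81,"tvy":16,"vw":81}],"yuu":[{"ejz":74,"hv":3,"mcd":9},[19,24,16,5],12,65,83]}
After op 17 (replace /tmk/3 82): {"tmk":[[61,57,90],{"jub":32,"kvd":28,"m":97,"nj":25},[96,43],82,89,{"g":92,"qtx":74,"tqn":93}],"vq":[{"rkl":70,"x":60,"z":10},[24,5,21],{"n":81,"tvy":16,"vw":81}],"yuu":[{"ejz":74,"hv":3,"mcd":9},[19,24,16,5],12,65,83]}
After op 18 (add /tmk/0 98): {"tmk":[98,[61,57,90],{"jub":32,"kvd":28,"m":97,"nj":25},[96,43],82,89,{"g":92,"qtx":74,"tqn":93}],"vq":[{"rkl":70,"x":60,"z":10},[24,5,21],{"n":81,"tvy":16,"vw":81}],"yuu":[{"ejz":74,"hv":3,"mcd":9},[19,24,16,5],12,65,83]}
After op 19 (add /tmk/3/1 98): {"tmk":[98,[61,57,90],{"jub":32,"kvd":28,"m":97,"nj":25},[96,98,43],82,89,{"g":92,"qtx":74,"tqn":93}],"vq":[{"rkl":70,"x":60,"z":10},[24,5,21],{"n":81,"tvy":16,"vw":81}],"yuu":[{"ejz":74,"hv":3,"mcd":9},[19,24,16,5],12,65,83]}
After op 20 (replace /yuu 62): {"tmk":[98,[61,57,90],{"jub":32,"kvd":28,"m":97,"nj":25},[96,98,43],82,89,{"g":92,"qtx":74,"tqn":93}],"vq":[{"rkl":70,"x":60,"z":10},[24,5,21],{"n":81,"tvy":16,"vw":81}],"yuu":62}
After op 21 (remove /tmk/1/0): {"tmk":[98,[57,90],{"jub":32,"kvd":28,"m":97,"nj":25},[96,98,43],82,89,{"g":92,"qtx":74,"tqn":93}],"vq":[{"rkl":70,"x":60,"z":10},[24,5,21],{"n":81,"tvy":16,"vw":81}],"yuu":62}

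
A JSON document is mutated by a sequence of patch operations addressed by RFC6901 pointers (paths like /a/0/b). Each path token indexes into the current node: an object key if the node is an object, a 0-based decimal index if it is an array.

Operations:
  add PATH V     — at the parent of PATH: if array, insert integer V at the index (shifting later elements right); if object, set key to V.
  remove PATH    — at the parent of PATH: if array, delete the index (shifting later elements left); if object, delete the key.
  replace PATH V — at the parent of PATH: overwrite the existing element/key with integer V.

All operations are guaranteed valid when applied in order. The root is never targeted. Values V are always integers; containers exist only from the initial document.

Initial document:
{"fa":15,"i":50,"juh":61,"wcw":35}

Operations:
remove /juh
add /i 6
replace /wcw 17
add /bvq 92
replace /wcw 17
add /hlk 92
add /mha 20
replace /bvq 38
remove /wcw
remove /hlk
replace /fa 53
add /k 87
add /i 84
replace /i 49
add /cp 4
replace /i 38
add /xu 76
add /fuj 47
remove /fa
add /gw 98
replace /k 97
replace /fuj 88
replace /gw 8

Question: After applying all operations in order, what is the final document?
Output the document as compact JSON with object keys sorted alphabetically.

After op 1 (remove /juh): {"fa":15,"i":50,"wcw":35}
After op 2 (add /i 6): {"fa":15,"i":6,"wcw":35}
After op 3 (replace /wcw 17): {"fa":15,"i":6,"wcw":17}
After op 4 (add /bvq 92): {"bvq":92,"fa":15,"i":6,"wcw":17}
After op 5 (replace /wcw 17): {"bvq":92,"fa":15,"i":6,"wcw":17}
After op 6 (add /hlk 92): {"bvq":92,"fa":15,"hlk":92,"i":6,"wcw":17}
After op 7 (add /mha 20): {"bvq":92,"fa":15,"hlk":92,"i":6,"mha":20,"wcw":17}
After op 8 (replace /bvq 38): {"bvq":38,"fa":15,"hlk":92,"i":6,"mha":20,"wcw":17}
After op 9 (remove /wcw): {"bvq":38,"fa":15,"hlk":92,"i":6,"mha":20}
After op 10 (remove /hlk): {"bvq":38,"fa":15,"i":6,"mha":20}
After op 11 (replace /fa 53): {"bvq":38,"fa":53,"i":6,"mha":20}
After op 12 (add /k 87): {"bvq":38,"fa":53,"i":6,"k":87,"mha":20}
After op 13 (add /i 84): {"bvq":38,"fa":53,"i":84,"k":87,"mha":20}
After op 14 (replace /i 49): {"bvq":38,"fa":53,"i":49,"k":87,"mha":20}
After op 15 (add /cp 4): {"bvq":38,"cp":4,"fa":53,"i":49,"k":87,"mha":20}
After op 16 (replace /i 38): {"bvq":38,"cp":4,"fa":53,"i":38,"k":87,"mha":20}
After op 17 (add /xu 76): {"bvq":38,"cp":4,"fa":53,"i":38,"k":87,"mha":20,"xu":76}
After op 18 (add /fuj 47): {"bvq":38,"cp":4,"fa":53,"fuj":47,"i":38,"k":87,"mha":20,"xu":76}
After op 19 (remove /fa): {"bvq":38,"cp":4,"fuj":47,"i":38,"k":87,"mha":20,"xu":76}
After op 20 (add /gw 98): {"bvq":38,"cp":4,"fuj":47,"gw":98,"i":38,"k":87,"mha":20,"xu":76}
After op 21 (replace /k 97): {"bvq":38,"cp":4,"fuj":47,"gw":98,"i":38,"k":97,"mha":20,"xu":76}
After op 22 (replace /fuj 88): {"bvq":38,"cp":4,"fuj":88,"gw":98,"i":38,"k":97,"mha":20,"xu":76}
After op 23 (replace /gw 8): {"bvq":38,"cp":4,"fuj":88,"gw":8,"i":38,"k":97,"mha":20,"xu":76}

Answer: {"bvq":38,"cp":4,"fuj":88,"gw":8,"i":38,"k":97,"mha":20,"xu":76}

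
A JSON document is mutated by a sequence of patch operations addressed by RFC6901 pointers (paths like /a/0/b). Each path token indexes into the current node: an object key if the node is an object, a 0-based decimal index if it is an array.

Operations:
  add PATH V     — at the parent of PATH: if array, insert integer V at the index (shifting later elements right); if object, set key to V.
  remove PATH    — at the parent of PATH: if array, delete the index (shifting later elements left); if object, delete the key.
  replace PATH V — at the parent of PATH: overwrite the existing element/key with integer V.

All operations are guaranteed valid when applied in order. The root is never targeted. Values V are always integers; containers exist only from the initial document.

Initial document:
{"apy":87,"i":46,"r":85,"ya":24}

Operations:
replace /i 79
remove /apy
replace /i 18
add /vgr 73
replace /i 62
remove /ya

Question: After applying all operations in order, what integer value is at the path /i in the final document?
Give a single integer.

After op 1 (replace /i 79): {"apy":87,"i":79,"r":85,"ya":24}
After op 2 (remove /apy): {"i":79,"r":85,"ya":24}
After op 3 (replace /i 18): {"i":18,"r":85,"ya":24}
After op 4 (add /vgr 73): {"i":18,"r":85,"vgr":73,"ya":24}
After op 5 (replace /i 62): {"i":62,"r":85,"vgr":73,"ya":24}
After op 6 (remove /ya): {"i":62,"r":85,"vgr":73}
Value at /i: 62

Answer: 62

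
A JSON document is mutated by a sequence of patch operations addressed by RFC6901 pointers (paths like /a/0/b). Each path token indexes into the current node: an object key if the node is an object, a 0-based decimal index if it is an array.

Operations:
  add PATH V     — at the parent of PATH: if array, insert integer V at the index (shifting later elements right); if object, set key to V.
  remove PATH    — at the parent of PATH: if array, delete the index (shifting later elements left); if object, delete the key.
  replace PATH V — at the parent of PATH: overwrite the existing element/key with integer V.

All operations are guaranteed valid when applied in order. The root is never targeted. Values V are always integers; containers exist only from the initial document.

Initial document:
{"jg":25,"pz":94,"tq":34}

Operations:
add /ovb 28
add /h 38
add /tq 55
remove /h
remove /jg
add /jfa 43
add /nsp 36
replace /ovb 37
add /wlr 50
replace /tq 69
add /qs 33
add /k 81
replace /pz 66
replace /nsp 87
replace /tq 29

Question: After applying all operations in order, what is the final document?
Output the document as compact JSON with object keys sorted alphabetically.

Answer: {"jfa":43,"k":81,"nsp":87,"ovb":37,"pz":66,"qs":33,"tq":29,"wlr":50}

Derivation:
After op 1 (add /ovb 28): {"jg":25,"ovb":28,"pz":94,"tq":34}
After op 2 (add /h 38): {"h":38,"jg":25,"ovb":28,"pz":94,"tq":34}
After op 3 (add /tq 55): {"h":38,"jg":25,"ovb":28,"pz":94,"tq":55}
After op 4 (remove /h): {"jg":25,"ovb":28,"pz":94,"tq":55}
After op 5 (remove /jg): {"ovb":28,"pz":94,"tq":55}
After op 6 (add /jfa 43): {"jfa":43,"ovb":28,"pz":94,"tq":55}
After op 7 (add /nsp 36): {"jfa":43,"nsp":36,"ovb":28,"pz":94,"tq":55}
After op 8 (replace /ovb 37): {"jfa":43,"nsp":36,"ovb":37,"pz":94,"tq":55}
After op 9 (add /wlr 50): {"jfa":43,"nsp":36,"ovb":37,"pz":94,"tq":55,"wlr":50}
After op 10 (replace /tq 69): {"jfa":43,"nsp":36,"ovb":37,"pz":94,"tq":69,"wlr":50}
After op 11 (add /qs 33): {"jfa":43,"nsp":36,"ovb":37,"pz":94,"qs":33,"tq":69,"wlr":50}
After op 12 (add /k 81): {"jfa":43,"k":81,"nsp":36,"ovb":37,"pz":94,"qs":33,"tq":69,"wlr":50}
After op 13 (replace /pz 66): {"jfa":43,"k":81,"nsp":36,"ovb":37,"pz":66,"qs":33,"tq":69,"wlr":50}
After op 14 (replace /nsp 87): {"jfa":43,"k":81,"nsp":87,"ovb":37,"pz":66,"qs":33,"tq":69,"wlr":50}
After op 15 (replace /tq 29): {"jfa":43,"k":81,"nsp":87,"ovb":37,"pz":66,"qs":33,"tq":29,"wlr":50}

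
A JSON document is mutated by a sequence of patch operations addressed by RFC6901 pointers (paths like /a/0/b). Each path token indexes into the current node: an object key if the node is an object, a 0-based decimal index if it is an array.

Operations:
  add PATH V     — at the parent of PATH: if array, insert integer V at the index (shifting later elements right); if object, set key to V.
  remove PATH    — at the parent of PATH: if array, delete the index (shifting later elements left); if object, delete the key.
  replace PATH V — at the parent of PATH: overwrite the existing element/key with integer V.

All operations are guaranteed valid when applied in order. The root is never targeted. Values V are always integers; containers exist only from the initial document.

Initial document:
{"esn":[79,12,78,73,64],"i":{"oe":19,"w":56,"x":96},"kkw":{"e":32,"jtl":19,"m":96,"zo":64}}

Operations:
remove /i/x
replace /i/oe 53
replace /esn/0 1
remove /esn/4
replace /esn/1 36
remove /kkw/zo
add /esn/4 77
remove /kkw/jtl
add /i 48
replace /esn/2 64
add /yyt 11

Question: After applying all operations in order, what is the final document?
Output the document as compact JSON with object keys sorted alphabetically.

Answer: {"esn":[1,36,64,73,77],"i":48,"kkw":{"e":32,"m":96},"yyt":11}

Derivation:
After op 1 (remove /i/x): {"esn":[79,12,78,73,64],"i":{"oe":19,"w":56},"kkw":{"e":32,"jtl":19,"m":96,"zo":64}}
After op 2 (replace /i/oe 53): {"esn":[79,12,78,73,64],"i":{"oe":53,"w":56},"kkw":{"e":32,"jtl":19,"m":96,"zo":64}}
After op 3 (replace /esn/0 1): {"esn":[1,12,78,73,64],"i":{"oe":53,"w":56},"kkw":{"e":32,"jtl":19,"m":96,"zo":64}}
After op 4 (remove /esn/4): {"esn":[1,12,78,73],"i":{"oe":53,"w":56},"kkw":{"e":32,"jtl":19,"m":96,"zo":64}}
After op 5 (replace /esn/1 36): {"esn":[1,36,78,73],"i":{"oe":53,"w":56},"kkw":{"e":32,"jtl":19,"m":96,"zo":64}}
After op 6 (remove /kkw/zo): {"esn":[1,36,78,73],"i":{"oe":53,"w":56},"kkw":{"e":32,"jtl":19,"m":96}}
After op 7 (add /esn/4 77): {"esn":[1,36,78,73,77],"i":{"oe":53,"w":56},"kkw":{"e":32,"jtl":19,"m":96}}
After op 8 (remove /kkw/jtl): {"esn":[1,36,78,73,77],"i":{"oe":53,"w":56},"kkw":{"e":32,"m":96}}
After op 9 (add /i 48): {"esn":[1,36,78,73,77],"i":48,"kkw":{"e":32,"m":96}}
After op 10 (replace /esn/2 64): {"esn":[1,36,64,73,77],"i":48,"kkw":{"e":32,"m":96}}
After op 11 (add /yyt 11): {"esn":[1,36,64,73,77],"i":48,"kkw":{"e":32,"m":96},"yyt":11}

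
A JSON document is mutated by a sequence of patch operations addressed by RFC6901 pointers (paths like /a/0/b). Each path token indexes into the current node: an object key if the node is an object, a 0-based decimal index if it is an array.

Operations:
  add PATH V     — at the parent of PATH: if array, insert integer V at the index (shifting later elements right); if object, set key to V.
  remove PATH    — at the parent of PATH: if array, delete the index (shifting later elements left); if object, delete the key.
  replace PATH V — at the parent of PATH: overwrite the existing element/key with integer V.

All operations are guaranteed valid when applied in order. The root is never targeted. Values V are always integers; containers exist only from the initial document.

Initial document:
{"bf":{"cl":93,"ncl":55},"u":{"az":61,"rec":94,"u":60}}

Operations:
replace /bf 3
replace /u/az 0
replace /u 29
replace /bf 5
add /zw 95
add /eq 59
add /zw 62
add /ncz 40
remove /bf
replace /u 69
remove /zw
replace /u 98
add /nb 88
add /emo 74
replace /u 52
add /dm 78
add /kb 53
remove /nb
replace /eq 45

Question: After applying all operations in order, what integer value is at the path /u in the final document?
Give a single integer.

Answer: 52

Derivation:
After op 1 (replace /bf 3): {"bf":3,"u":{"az":61,"rec":94,"u":60}}
After op 2 (replace /u/az 0): {"bf":3,"u":{"az":0,"rec":94,"u":60}}
After op 3 (replace /u 29): {"bf":3,"u":29}
After op 4 (replace /bf 5): {"bf":5,"u":29}
After op 5 (add /zw 95): {"bf":5,"u":29,"zw":95}
After op 6 (add /eq 59): {"bf":5,"eq":59,"u":29,"zw":95}
After op 7 (add /zw 62): {"bf":5,"eq":59,"u":29,"zw":62}
After op 8 (add /ncz 40): {"bf":5,"eq":59,"ncz":40,"u":29,"zw":62}
After op 9 (remove /bf): {"eq":59,"ncz":40,"u":29,"zw":62}
After op 10 (replace /u 69): {"eq":59,"ncz":40,"u":69,"zw":62}
After op 11 (remove /zw): {"eq":59,"ncz":40,"u":69}
After op 12 (replace /u 98): {"eq":59,"ncz":40,"u":98}
After op 13 (add /nb 88): {"eq":59,"nb":88,"ncz":40,"u":98}
After op 14 (add /emo 74): {"emo":74,"eq":59,"nb":88,"ncz":40,"u":98}
After op 15 (replace /u 52): {"emo":74,"eq":59,"nb":88,"ncz":40,"u":52}
After op 16 (add /dm 78): {"dm":78,"emo":74,"eq":59,"nb":88,"ncz":40,"u":52}
After op 17 (add /kb 53): {"dm":78,"emo":74,"eq":59,"kb":53,"nb":88,"ncz":40,"u":52}
After op 18 (remove /nb): {"dm":78,"emo":74,"eq":59,"kb":53,"ncz":40,"u":52}
After op 19 (replace /eq 45): {"dm":78,"emo":74,"eq":45,"kb":53,"ncz":40,"u":52}
Value at /u: 52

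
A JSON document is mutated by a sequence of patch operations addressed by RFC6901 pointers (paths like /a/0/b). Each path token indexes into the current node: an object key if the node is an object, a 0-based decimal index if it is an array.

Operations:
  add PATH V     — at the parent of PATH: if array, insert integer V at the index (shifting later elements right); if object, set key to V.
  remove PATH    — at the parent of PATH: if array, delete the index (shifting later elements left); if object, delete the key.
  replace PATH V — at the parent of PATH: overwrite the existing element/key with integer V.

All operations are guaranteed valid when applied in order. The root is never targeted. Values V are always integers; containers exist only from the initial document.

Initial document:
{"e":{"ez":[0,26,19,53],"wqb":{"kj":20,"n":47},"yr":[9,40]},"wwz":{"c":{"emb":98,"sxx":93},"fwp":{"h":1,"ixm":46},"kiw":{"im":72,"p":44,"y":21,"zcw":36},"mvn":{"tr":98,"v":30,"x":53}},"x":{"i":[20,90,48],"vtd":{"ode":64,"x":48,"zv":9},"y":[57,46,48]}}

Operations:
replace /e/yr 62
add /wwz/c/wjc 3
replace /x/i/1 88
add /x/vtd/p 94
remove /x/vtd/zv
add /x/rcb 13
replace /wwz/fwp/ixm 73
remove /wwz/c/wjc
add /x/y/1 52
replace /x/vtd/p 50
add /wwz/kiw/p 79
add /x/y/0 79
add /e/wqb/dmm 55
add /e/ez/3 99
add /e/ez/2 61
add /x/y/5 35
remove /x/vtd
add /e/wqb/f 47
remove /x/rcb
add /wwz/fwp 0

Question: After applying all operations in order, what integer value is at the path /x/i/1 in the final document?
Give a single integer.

Answer: 88

Derivation:
After op 1 (replace /e/yr 62): {"e":{"ez":[0,26,19,53],"wqb":{"kj":20,"n":47},"yr":62},"wwz":{"c":{"emb":98,"sxx":93},"fwp":{"h":1,"ixm":46},"kiw":{"im":72,"p":44,"y":21,"zcw":36},"mvn":{"tr":98,"v":30,"x":53}},"x":{"i":[20,90,48],"vtd":{"ode":64,"x":48,"zv":9},"y":[57,46,48]}}
After op 2 (add /wwz/c/wjc 3): {"e":{"ez":[0,26,19,53],"wqb":{"kj":20,"n":47},"yr":62},"wwz":{"c":{"emb":98,"sxx":93,"wjc":3},"fwp":{"h":1,"ixm":46},"kiw":{"im":72,"p":44,"y":21,"zcw":36},"mvn":{"tr":98,"v":30,"x":53}},"x":{"i":[20,90,48],"vtd":{"ode":64,"x":48,"zv":9},"y":[57,46,48]}}
After op 3 (replace /x/i/1 88): {"e":{"ez":[0,26,19,53],"wqb":{"kj":20,"n":47},"yr":62},"wwz":{"c":{"emb":98,"sxx":93,"wjc":3},"fwp":{"h":1,"ixm":46},"kiw":{"im":72,"p":44,"y":21,"zcw":36},"mvn":{"tr":98,"v":30,"x":53}},"x":{"i":[20,88,48],"vtd":{"ode":64,"x":48,"zv":9},"y":[57,46,48]}}
After op 4 (add /x/vtd/p 94): {"e":{"ez":[0,26,19,53],"wqb":{"kj":20,"n":47},"yr":62},"wwz":{"c":{"emb":98,"sxx":93,"wjc":3},"fwp":{"h":1,"ixm":46},"kiw":{"im":72,"p":44,"y":21,"zcw":36},"mvn":{"tr":98,"v":30,"x":53}},"x":{"i":[20,88,48],"vtd":{"ode":64,"p":94,"x":48,"zv":9},"y":[57,46,48]}}
After op 5 (remove /x/vtd/zv): {"e":{"ez":[0,26,19,53],"wqb":{"kj":20,"n":47},"yr":62},"wwz":{"c":{"emb":98,"sxx":93,"wjc":3},"fwp":{"h":1,"ixm":46},"kiw":{"im":72,"p":44,"y":21,"zcw":36},"mvn":{"tr":98,"v":30,"x":53}},"x":{"i":[20,88,48],"vtd":{"ode":64,"p":94,"x":48},"y":[57,46,48]}}
After op 6 (add /x/rcb 13): {"e":{"ez":[0,26,19,53],"wqb":{"kj":20,"n":47},"yr":62},"wwz":{"c":{"emb":98,"sxx":93,"wjc":3},"fwp":{"h":1,"ixm":46},"kiw":{"im":72,"p":44,"y":21,"zcw":36},"mvn":{"tr":98,"v":30,"x":53}},"x":{"i":[20,88,48],"rcb":13,"vtd":{"ode":64,"p":94,"x":48},"y":[57,46,48]}}
After op 7 (replace /wwz/fwp/ixm 73): {"e":{"ez":[0,26,19,53],"wqb":{"kj":20,"n":47},"yr":62},"wwz":{"c":{"emb":98,"sxx":93,"wjc":3},"fwp":{"h":1,"ixm":73},"kiw":{"im":72,"p":44,"y":21,"zcw":36},"mvn":{"tr":98,"v":30,"x":53}},"x":{"i":[20,88,48],"rcb":13,"vtd":{"ode":64,"p":94,"x":48},"y":[57,46,48]}}
After op 8 (remove /wwz/c/wjc): {"e":{"ez":[0,26,19,53],"wqb":{"kj":20,"n":47},"yr":62},"wwz":{"c":{"emb":98,"sxx":93},"fwp":{"h":1,"ixm":73},"kiw":{"im":72,"p":44,"y":21,"zcw":36},"mvn":{"tr":98,"v":30,"x":53}},"x":{"i":[20,88,48],"rcb":13,"vtd":{"ode":64,"p":94,"x":48},"y":[57,46,48]}}
After op 9 (add /x/y/1 52): {"e":{"ez":[0,26,19,53],"wqb":{"kj":20,"n":47},"yr":62},"wwz":{"c":{"emb":98,"sxx":93},"fwp":{"h":1,"ixm":73},"kiw":{"im":72,"p":44,"y":21,"zcw":36},"mvn":{"tr":98,"v":30,"x":53}},"x":{"i":[20,88,48],"rcb":13,"vtd":{"ode":64,"p":94,"x":48},"y":[57,52,46,48]}}
After op 10 (replace /x/vtd/p 50): {"e":{"ez":[0,26,19,53],"wqb":{"kj":20,"n":47},"yr":62},"wwz":{"c":{"emb":98,"sxx":93},"fwp":{"h":1,"ixm":73},"kiw":{"im":72,"p":44,"y":21,"zcw":36},"mvn":{"tr":98,"v":30,"x":53}},"x":{"i":[20,88,48],"rcb":13,"vtd":{"ode":64,"p":50,"x":48},"y":[57,52,46,48]}}
After op 11 (add /wwz/kiw/p 79): {"e":{"ez":[0,26,19,53],"wqb":{"kj":20,"n":47},"yr":62},"wwz":{"c":{"emb":98,"sxx":93},"fwp":{"h":1,"ixm":73},"kiw":{"im":72,"p":79,"y":21,"zcw":36},"mvn":{"tr":98,"v":30,"x":53}},"x":{"i":[20,88,48],"rcb":13,"vtd":{"ode":64,"p":50,"x":48},"y":[57,52,46,48]}}
After op 12 (add /x/y/0 79): {"e":{"ez":[0,26,19,53],"wqb":{"kj":20,"n":47},"yr":62},"wwz":{"c":{"emb":98,"sxx":93},"fwp":{"h":1,"ixm":73},"kiw":{"im":72,"p":79,"y":21,"zcw":36},"mvn":{"tr":98,"v":30,"x":53}},"x":{"i":[20,88,48],"rcb":13,"vtd":{"ode":64,"p":50,"x":48},"y":[79,57,52,46,48]}}
After op 13 (add /e/wqb/dmm 55): {"e":{"ez":[0,26,19,53],"wqb":{"dmm":55,"kj":20,"n":47},"yr":62},"wwz":{"c":{"emb":98,"sxx":93},"fwp":{"h":1,"ixm":73},"kiw":{"im":72,"p":79,"y":21,"zcw":36},"mvn":{"tr":98,"v":30,"x":53}},"x":{"i":[20,88,48],"rcb":13,"vtd":{"ode":64,"p":50,"x":48},"y":[79,57,52,46,48]}}
After op 14 (add /e/ez/3 99): {"e":{"ez":[0,26,19,99,53],"wqb":{"dmm":55,"kj":20,"n":47},"yr":62},"wwz":{"c":{"emb":98,"sxx":93},"fwp":{"h":1,"ixm":73},"kiw":{"im":72,"p":79,"y":21,"zcw":36},"mvn":{"tr":98,"v":30,"x":53}},"x":{"i":[20,88,48],"rcb":13,"vtd":{"ode":64,"p":50,"x":48},"y":[79,57,52,46,48]}}
After op 15 (add /e/ez/2 61): {"e":{"ez":[0,26,61,19,99,53],"wqb":{"dmm":55,"kj":20,"n":47},"yr":62},"wwz":{"c":{"emb":98,"sxx":93},"fwp":{"h":1,"ixm":73},"kiw":{"im":72,"p":79,"y":21,"zcw":36},"mvn":{"tr":98,"v":30,"x":53}},"x":{"i":[20,88,48],"rcb":13,"vtd":{"ode":64,"p":50,"x":48},"y":[79,57,52,46,48]}}
After op 16 (add /x/y/5 35): {"e":{"ez":[0,26,61,19,99,53],"wqb":{"dmm":55,"kj":20,"n":47},"yr":62},"wwz":{"c":{"emb":98,"sxx":93},"fwp":{"h":1,"ixm":73},"kiw":{"im":72,"p":79,"y":21,"zcw":36},"mvn":{"tr":98,"v":30,"x":53}},"x":{"i":[20,88,48],"rcb":13,"vtd":{"ode":64,"p":50,"x":48},"y":[79,57,52,46,48,35]}}
After op 17 (remove /x/vtd): {"e":{"ez":[0,26,61,19,99,53],"wqb":{"dmm":55,"kj":20,"n":47},"yr":62},"wwz":{"c":{"emb":98,"sxx":93},"fwp":{"h":1,"ixm":73},"kiw":{"im":72,"p":79,"y":21,"zcw":36},"mvn":{"tr":98,"v":30,"x":53}},"x":{"i":[20,88,48],"rcb":13,"y":[79,57,52,46,48,35]}}
After op 18 (add /e/wqb/f 47): {"e":{"ez":[0,26,61,19,99,53],"wqb":{"dmm":55,"f":47,"kj":20,"n":47},"yr":62},"wwz":{"c":{"emb":98,"sxx":93},"fwp":{"h":1,"ixm":73},"kiw":{"im":72,"p":79,"y":21,"zcw":36},"mvn":{"tr":98,"v":30,"x":53}},"x":{"i":[20,88,48],"rcb":13,"y":[79,57,52,46,48,35]}}
After op 19 (remove /x/rcb): {"e":{"ez":[0,26,61,19,99,53],"wqb":{"dmm":55,"f":47,"kj":20,"n":47},"yr":62},"wwz":{"c":{"emb":98,"sxx":93},"fwp":{"h":1,"ixm":73},"kiw":{"im":72,"p":79,"y":21,"zcw":36},"mvn":{"tr":98,"v":30,"x":53}},"x":{"i":[20,88,48],"y":[79,57,52,46,48,35]}}
After op 20 (add /wwz/fwp 0): {"e":{"ez":[0,26,61,19,99,53],"wqb":{"dmm":55,"f":47,"kj":20,"n":47},"yr":62},"wwz":{"c":{"emb":98,"sxx":93},"fwp":0,"kiw":{"im":72,"p":79,"y":21,"zcw":36},"mvn":{"tr":98,"v":30,"x":53}},"x":{"i":[20,88,48],"y":[79,57,52,46,48,35]}}
Value at /x/i/1: 88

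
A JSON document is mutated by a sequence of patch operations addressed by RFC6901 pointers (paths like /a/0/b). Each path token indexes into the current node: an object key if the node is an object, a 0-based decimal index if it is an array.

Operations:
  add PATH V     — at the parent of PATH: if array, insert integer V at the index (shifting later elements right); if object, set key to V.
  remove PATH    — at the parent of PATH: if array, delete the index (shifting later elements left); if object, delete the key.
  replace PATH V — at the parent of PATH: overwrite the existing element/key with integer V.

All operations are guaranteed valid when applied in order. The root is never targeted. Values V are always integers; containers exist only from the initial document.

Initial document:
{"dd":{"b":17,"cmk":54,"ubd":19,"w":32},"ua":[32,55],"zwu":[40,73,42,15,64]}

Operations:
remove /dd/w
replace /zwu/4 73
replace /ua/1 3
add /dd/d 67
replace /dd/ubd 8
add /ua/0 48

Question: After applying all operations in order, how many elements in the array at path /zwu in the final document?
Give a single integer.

After op 1 (remove /dd/w): {"dd":{"b":17,"cmk":54,"ubd":19},"ua":[32,55],"zwu":[40,73,42,15,64]}
After op 2 (replace /zwu/4 73): {"dd":{"b":17,"cmk":54,"ubd":19},"ua":[32,55],"zwu":[40,73,42,15,73]}
After op 3 (replace /ua/1 3): {"dd":{"b":17,"cmk":54,"ubd":19},"ua":[32,3],"zwu":[40,73,42,15,73]}
After op 4 (add /dd/d 67): {"dd":{"b":17,"cmk":54,"d":67,"ubd":19},"ua":[32,3],"zwu":[40,73,42,15,73]}
After op 5 (replace /dd/ubd 8): {"dd":{"b":17,"cmk":54,"d":67,"ubd":8},"ua":[32,3],"zwu":[40,73,42,15,73]}
After op 6 (add /ua/0 48): {"dd":{"b":17,"cmk":54,"d":67,"ubd":8},"ua":[48,32,3],"zwu":[40,73,42,15,73]}
Size at path /zwu: 5

Answer: 5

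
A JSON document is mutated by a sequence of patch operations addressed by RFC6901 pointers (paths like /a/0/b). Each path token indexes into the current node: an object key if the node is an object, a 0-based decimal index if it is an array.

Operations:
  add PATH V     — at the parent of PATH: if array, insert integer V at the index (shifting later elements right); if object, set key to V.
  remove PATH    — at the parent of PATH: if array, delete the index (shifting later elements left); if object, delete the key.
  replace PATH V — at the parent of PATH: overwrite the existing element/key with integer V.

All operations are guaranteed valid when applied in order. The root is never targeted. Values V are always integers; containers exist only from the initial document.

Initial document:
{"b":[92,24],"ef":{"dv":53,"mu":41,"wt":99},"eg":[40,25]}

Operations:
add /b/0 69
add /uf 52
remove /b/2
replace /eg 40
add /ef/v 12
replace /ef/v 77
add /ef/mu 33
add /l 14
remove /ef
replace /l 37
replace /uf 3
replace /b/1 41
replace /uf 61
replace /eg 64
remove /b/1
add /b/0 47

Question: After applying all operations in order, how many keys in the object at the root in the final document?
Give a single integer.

Answer: 4

Derivation:
After op 1 (add /b/0 69): {"b":[69,92,24],"ef":{"dv":53,"mu":41,"wt":99},"eg":[40,25]}
After op 2 (add /uf 52): {"b":[69,92,24],"ef":{"dv":53,"mu":41,"wt":99},"eg":[40,25],"uf":52}
After op 3 (remove /b/2): {"b":[69,92],"ef":{"dv":53,"mu":41,"wt":99},"eg":[40,25],"uf":52}
After op 4 (replace /eg 40): {"b":[69,92],"ef":{"dv":53,"mu":41,"wt":99},"eg":40,"uf":52}
After op 5 (add /ef/v 12): {"b":[69,92],"ef":{"dv":53,"mu":41,"v":12,"wt":99},"eg":40,"uf":52}
After op 6 (replace /ef/v 77): {"b":[69,92],"ef":{"dv":53,"mu":41,"v":77,"wt":99},"eg":40,"uf":52}
After op 7 (add /ef/mu 33): {"b":[69,92],"ef":{"dv":53,"mu":33,"v":77,"wt":99},"eg":40,"uf":52}
After op 8 (add /l 14): {"b":[69,92],"ef":{"dv":53,"mu":33,"v":77,"wt":99},"eg":40,"l":14,"uf":52}
After op 9 (remove /ef): {"b":[69,92],"eg":40,"l":14,"uf":52}
After op 10 (replace /l 37): {"b":[69,92],"eg":40,"l":37,"uf":52}
After op 11 (replace /uf 3): {"b":[69,92],"eg":40,"l":37,"uf":3}
After op 12 (replace /b/1 41): {"b":[69,41],"eg":40,"l":37,"uf":3}
After op 13 (replace /uf 61): {"b":[69,41],"eg":40,"l":37,"uf":61}
After op 14 (replace /eg 64): {"b":[69,41],"eg":64,"l":37,"uf":61}
After op 15 (remove /b/1): {"b":[69],"eg":64,"l":37,"uf":61}
After op 16 (add /b/0 47): {"b":[47,69],"eg":64,"l":37,"uf":61}
Size at the root: 4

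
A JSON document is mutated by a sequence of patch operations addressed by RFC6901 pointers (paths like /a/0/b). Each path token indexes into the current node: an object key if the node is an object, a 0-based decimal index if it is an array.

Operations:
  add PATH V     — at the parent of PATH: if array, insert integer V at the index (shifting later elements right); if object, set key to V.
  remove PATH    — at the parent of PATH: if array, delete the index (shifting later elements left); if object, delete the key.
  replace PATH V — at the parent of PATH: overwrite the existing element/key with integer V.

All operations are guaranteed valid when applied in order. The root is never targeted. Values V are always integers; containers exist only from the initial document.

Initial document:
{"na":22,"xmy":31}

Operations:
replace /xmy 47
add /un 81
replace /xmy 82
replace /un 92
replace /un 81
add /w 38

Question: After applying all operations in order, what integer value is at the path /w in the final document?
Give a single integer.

After op 1 (replace /xmy 47): {"na":22,"xmy":47}
After op 2 (add /un 81): {"na":22,"un":81,"xmy":47}
After op 3 (replace /xmy 82): {"na":22,"un":81,"xmy":82}
After op 4 (replace /un 92): {"na":22,"un":92,"xmy":82}
After op 5 (replace /un 81): {"na":22,"un":81,"xmy":82}
After op 6 (add /w 38): {"na":22,"un":81,"w":38,"xmy":82}
Value at /w: 38

Answer: 38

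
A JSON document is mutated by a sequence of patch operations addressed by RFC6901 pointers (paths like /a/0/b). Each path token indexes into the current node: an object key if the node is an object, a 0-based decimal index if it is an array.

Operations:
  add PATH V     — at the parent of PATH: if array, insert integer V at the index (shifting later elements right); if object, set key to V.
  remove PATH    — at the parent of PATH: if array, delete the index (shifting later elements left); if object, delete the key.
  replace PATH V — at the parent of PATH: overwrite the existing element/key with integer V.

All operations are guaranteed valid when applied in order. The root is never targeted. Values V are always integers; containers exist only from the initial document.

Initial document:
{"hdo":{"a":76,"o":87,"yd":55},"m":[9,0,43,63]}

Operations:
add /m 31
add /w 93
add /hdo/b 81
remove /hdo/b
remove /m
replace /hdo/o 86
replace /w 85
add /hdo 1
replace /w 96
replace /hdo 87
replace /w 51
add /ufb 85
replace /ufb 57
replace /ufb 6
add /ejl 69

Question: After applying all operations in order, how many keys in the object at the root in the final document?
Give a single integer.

After op 1 (add /m 31): {"hdo":{"a":76,"o":87,"yd":55},"m":31}
After op 2 (add /w 93): {"hdo":{"a":76,"o":87,"yd":55},"m":31,"w":93}
After op 3 (add /hdo/b 81): {"hdo":{"a":76,"b":81,"o":87,"yd":55},"m":31,"w":93}
After op 4 (remove /hdo/b): {"hdo":{"a":76,"o":87,"yd":55},"m":31,"w":93}
After op 5 (remove /m): {"hdo":{"a":76,"o":87,"yd":55},"w":93}
After op 6 (replace /hdo/o 86): {"hdo":{"a":76,"o":86,"yd":55},"w":93}
After op 7 (replace /w 85): {"hdo":{"a":76,"o":86,"yd":55},"w":85}
After op 8 (add /hdo 1): {"hdo":1,"w":85}
After op 9 (replace /w 96): {"hdo":1,"w":96}
After op 10 (replace /hdo 87): {"hdo":87,"w":96}
After op 11 (replace /w 51): {"hdo":87,"w":51}
After op 12 (add /ufb 85): {"hdo":87,"ufb":85,"w":51}
After op 13 (replace /ufb 57): {"hdo":87,"ufb":57,"w":51}
After op 14 (replace /ufb 6): {"hdo":87,"ufb":6,"w":51}
After op 15 (add /ejl 69): {"ejl":69,"hdo":87,"ufb":6,"w":51}
Size at the root: 4

Answer: 4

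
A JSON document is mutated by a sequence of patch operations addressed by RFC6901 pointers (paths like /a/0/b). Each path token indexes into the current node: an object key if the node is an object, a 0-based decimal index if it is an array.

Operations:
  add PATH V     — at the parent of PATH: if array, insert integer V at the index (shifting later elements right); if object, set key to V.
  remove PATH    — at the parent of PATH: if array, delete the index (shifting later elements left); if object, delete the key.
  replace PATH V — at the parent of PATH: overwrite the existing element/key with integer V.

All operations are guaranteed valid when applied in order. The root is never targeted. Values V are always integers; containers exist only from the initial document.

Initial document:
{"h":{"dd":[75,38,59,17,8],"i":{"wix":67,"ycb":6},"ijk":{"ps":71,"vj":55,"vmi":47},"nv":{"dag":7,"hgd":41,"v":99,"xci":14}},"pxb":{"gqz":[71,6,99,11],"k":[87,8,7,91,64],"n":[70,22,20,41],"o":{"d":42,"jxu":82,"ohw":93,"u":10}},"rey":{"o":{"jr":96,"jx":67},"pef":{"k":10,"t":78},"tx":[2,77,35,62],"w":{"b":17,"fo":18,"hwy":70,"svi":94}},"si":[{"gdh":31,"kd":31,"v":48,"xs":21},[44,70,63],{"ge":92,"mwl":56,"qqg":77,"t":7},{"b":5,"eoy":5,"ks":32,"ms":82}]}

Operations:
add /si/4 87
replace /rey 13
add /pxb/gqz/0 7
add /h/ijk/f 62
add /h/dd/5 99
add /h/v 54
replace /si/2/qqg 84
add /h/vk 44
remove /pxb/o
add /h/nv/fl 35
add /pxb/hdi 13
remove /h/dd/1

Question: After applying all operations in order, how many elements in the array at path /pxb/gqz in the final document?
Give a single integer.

Answer: 5

Derivation:
After op 1 (add /si/4 87): {"h":{"dd":[75,38,59,17,8],"i":{"wix":67,"ycb":6},"ijk":{"ps":71,"vj":55,"vmi":47},"nv":{"dag":7,"hgd":41,"v":99,"xci":14}},"pxb":{"gqz":[71,6,99,11],"k":[87,8,7,91,64],"n":[70,22,20,41],"o":{"d":42,"jxu":82,"ohw":93,"u":10}},"rey":{"o":{"jr":96,"jx":67},"pef":{"k":10,"t":78},"tx":[2,77,35,62],"w":{"b":17,"fo":18,"hwy":70,"svi":94}},"si":[{"gdh":31,"kd":31,"v":48,"xs":21},[44,70,63],{"ge":92,"mwl":56,"qqg":77,"t":7},{"b":5,"eoy":5,"ks":32,"ms":82},87]}
After op 2 (replace /rey 13): {"h":{"dd":[75,38,59,17,8],"i":{"wix":67,"ycb":6},"ijk":{"ps":71,"vj":55,"vmi":47},"nv":{"dag":7,"hgd":41,"v":99,"xci":14}},"pxb":{"gqz":[71,6,99,11],"k":[87,8,7,91,64],"n":[70,22,20,41],"o":{"d":42,"jxu":82,"ohw":93,"u":10}},"rey":13,"si":[{"gdh":31,"kd":31,"v":48,"xs":21},[44,70,63],{"ge":92,"mwl":56,"qqg":77,"t":7},{"b":5,"eoy":5,"ks":32,"ms":82},87]}
After op 3 (add /pxb/gqz/0 7): {"h":{"dd":[75,38,59,17,8],"i":{"wix":67,"ycb":6},"ijk":{"ps":71,"vj":55,"vmi":47},"nv":{"dag":7,"hgd":41,"v":99,"xci":14}},"pxb":{"gqz":[7,71,6,99,11],"k":[87,8,7,91,64],"n":[70,22,20,41],"o":{"d":42,"jxu":82,"ohw":93,"u":10}},"rey":13,"si":[{"gdh":31,"kd":31,"v":48,"xs":21},[44,70,63],{"ge":92,"mwl":56,"qqg":77,"t":7},{"b":5,"eoy":5,"ks":32,"ms":82},87]}
After op 4 (add /h/ijk/f 62): {"h":{"dd":[75,38,59,17,8],"i":{"wix":67,"ycb":6},"ijk":{"f":62,"ps":71,"vj":55,"vmi":47},"nv":{"dag":7,"hgd":41,"v":99,"xci":14}},"pxb":{"gqz":[7,71,6,99,11],"k":[87,8,7,91,64],"n":[70,22,20,41],"o":{"d":42,"jxu":82,"ohw":93,"u":10}},"rey":13,"si":[{"gdh":31,"kd":31,"v":48,"xs":21},[44,70,63],{"ge":92,"mwl":56,"qqg":77,"t":7},{"b":5,"eoy":5,"ks":32,"ms":82},87]}
After op 5 (add /h/dd/5 99): {"h":{"dd":[75,38,59,17,8,99],"i":{"wix":67,"ycb":6},"ijk":{"f":62,"ps":71,"vj":55,"vmi":47},"nv":{"dag":7,"hgd":41,"v":99,"xci":14}},"pxb":{"gqz":[7,71,6,99,11],"k":[87,8,7,91,64],"n":[70,22,20,41],"o":{"d":42,"jxu":82,"ohw":93,"u":10}},"rey":13,"si":[{"gdh":31,"kd":31,"v":48,"xs":21},[44,70,63],{"ge":92,"mwl":56,"qqg":77,"t":7},{"b":5,"eoy":5,"ks":32,"ms":82},87]}
After op 6 (add /h/v 54): {"h":{"dd":[75,38,59,17,8,99],"i":{"wix":67,"ycb":6},"ijk":{"f":62,"ps":71,"vj":55,"vmi":47},"nv":{"dag":7,"hgd":41,"v":99,"xci":14},"v":54},"pxb":{"gqz":[7,71,6,99,11],"k":[87,8,7,91,64],"n":[70,22,20,41],"o":{"d":42,"jxu":82,"ohw":93,"u":10}},"rey":13,"si":[{"gdh":31,"kd":31,"v":48,"xs":21},[44,70,63],{"ge":92,"mwl":56,"qqg":77,"t":7},{"b":5,"eoy":5,"ks":32,"ms":82},87]}
After op 7 (replace /si/2/qqg 84): {"h":{"dd":[75,38,59,17,8,99],"i":{"wix":67,"ycb":6},"ijk":{"f":62,"ps":71,"vj":55,"vmi":47},"nv":{"dag":7,"hgd":41,"v":99,"xci":14},"v":54},"pxb":{"gqz":[7,71,6,99,11],"k":[87,8,7,91,64],"n":[70,22,20,41],"o":{"d":42,"jxu":82,"ohw":93,"u":10}},"rey":13,"si":[{"gdh":31,"kd":31,"v":48,"xs":21},[44,70,63],{"ge":92,"mwl":56,"qqg":84,"t":7},{"b":5,"eoy":5,"ks":32,"ms":82},87]}
After op 8 (add /h/vk 44): {"h":{"dd":[75,38,59,17,8,99],"i":{"wix":67,"ycb":6},"ijk":{"f":62,"ps":71,"vj":55,"vmi":47},"nv":{"dag":7,"hgd":41,"v":99,"xci":14},"v":54,"vk":44},"pxb":{"gqz":[7,71,6,99,11],"k":[87,8,7,91,64],"n":[70,22,20,41],"o":{"d":42,"jxu":82,"ohw":93,"u":10}},"rey":13,"si":[{"gdh":31,"kd":31,"v":48,"xs":21},[44,70,63],{"ge":92,"mwl":56,"qqg":84,"t":7},{"b":5,"eoy":5,"ks":32,"ms":82},87]}
After op 9 (remove /pxb/o): {"h":{"dd":[75,38,59,17,8,99],"i":{"wix":67,"ycb":6},"ijk":{"f":62,"ps":71,"vj":55,"vmi":47},"nv":{"dag":7,"hgd":41,"v":99,"xci":14},"v":54,"vk":44},"pxb":{"gqz":[7,71,6,99,11],"k":[87,8,7,91,64],"n":[70,22,20,41]},"rey":13,"si":[{"gdh":31,"kd":31,"v":48,"xs":21},[44,70,63],{"ge":92,"mwl":56,"qqg":84,"t":7},{"b":5,"eoy":5,"ks":32,"ms":82},87]}
After op 10 (add /h/nv/fl 35): {"h":{"dd":[75,38,59,17,8,99],"i":{"wix":67,"ycb":6},"ijk":{"f":62,"ps":71,"vj":55,"vmi":47},"nv":{"dag":7,"fl":35,"hgd":41,"v":99,"xci":14},"v":54,"vk":44},"pxb":{"gqz":[7,71,6,99,11],"k":[87,8,7,91,64],"n":[70,22,20,41]},"rey":13,"si":[{"gdh":31,"kd":31,"v":48,"xs":21},[44,70,63],{"ge":92,"mwl":56,"qqg":84,"t":7},{"b":5,"eoy":5,"ks":32,"ms":82},87]}
After op 11 (add /pxb/hdi 13): {"h":{"dd":[75,38,59,17,8,99],"i":{"wix":67,"ycb":6},"ijk":{"f":62,"ps":71,"vj":55,"vmi":47},"nv":{"dag":7,"fl":35,"hgd":41,"v":99,"xci":14},"v":54,"vk":44},"pxb":{"gqz":[7,71,6,99,11],"hdi":13,"k":[87,8,7,91,64],"n":[70,22,20,41]},"rey":13,"si":[{"gdh":31,"kd":31,"v":48,"xs":21},[44,70,63],{"ge":92,"mwl":56,"qqg":84,"t":7},{"b":5,"eoy":5,"ks":32,"ms":82},87]}
After op 12 (remove /h/dd/1): {"h":{"dd":[75,59,17,8,99],"i":{"wix":67,"ycb":6},"ijk":{"f":62,"ps":71,"vj":55,"vmi":47},"nv":{"dag":7,"fl":35,"hgd":41,"v":99,"xci":14},"v":54,"vk":44},"pxb":{"gqz":[7,71,6,99,11],"hdi":13,"k":[87,8,7,91,64],"n":[70,22,20,41]},"rey":13,"si":[{"gdh":31,"kd":31,"v":48,"xs":21},[44,70,63],{"ge":92,"mwl":56,"qqg":84,"t":7},{"b":5,"eoy":5,"ks":32,"ms":82},87]}
Size at path /pxb/gqz: 5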